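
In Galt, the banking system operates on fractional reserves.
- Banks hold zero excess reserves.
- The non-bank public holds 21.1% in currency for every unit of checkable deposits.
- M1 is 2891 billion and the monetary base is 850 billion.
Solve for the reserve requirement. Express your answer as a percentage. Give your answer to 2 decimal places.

Using m = M/MB = 2891/850 ≈ 3.401176. Since m = (1 + c)/(c + rr + e), the denominator satisfies c + rr + e = (1 + c)/m = (1 + 0.211) / 3.401176 ≈ 0.356053.
With c = 0.211 and e = 0, the reserve requirement is 0.356053 − 0.211 − 0 = 0.145053.

14.51%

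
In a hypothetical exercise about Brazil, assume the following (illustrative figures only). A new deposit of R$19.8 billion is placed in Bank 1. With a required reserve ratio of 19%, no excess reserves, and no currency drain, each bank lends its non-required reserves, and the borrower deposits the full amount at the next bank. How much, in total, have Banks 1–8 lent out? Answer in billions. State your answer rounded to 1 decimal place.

R$68.8 billion

Bank i lends (1 − rr)^i of the original deposit: Bank 1 lends 19.8·0.8100 = 16.0380, Bank 2 lends 19.8·0.8100² ≈ 12.9908, and so on.
Summing a geometric series: total = 19.8·[0.8100·(1 − 0.8100^8) / (1 − 0.8100)] ≈ 68.7691 billion.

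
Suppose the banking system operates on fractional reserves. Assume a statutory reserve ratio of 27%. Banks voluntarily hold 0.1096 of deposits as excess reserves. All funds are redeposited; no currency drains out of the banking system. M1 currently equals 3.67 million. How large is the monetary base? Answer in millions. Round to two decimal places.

The money multiplier is m = 1 / (rr + e) = 1 / (0.27 + 0.1096) ≈ 2.6344.
MB = M / m = 3.67 / 2.6344 ≈ 1.3931 million.

1.39 million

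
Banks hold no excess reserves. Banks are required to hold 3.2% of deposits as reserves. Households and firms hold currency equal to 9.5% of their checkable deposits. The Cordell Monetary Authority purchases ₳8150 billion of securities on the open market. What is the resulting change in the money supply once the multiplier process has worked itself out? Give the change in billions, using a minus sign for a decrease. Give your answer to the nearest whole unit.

The money multiplier is m = (1 + c) / (rr + c) = (1 + 0.095) / (0.032 + 0.095) ≈ 8.62205.
The purchase adds 8150 billion of base, so ΔM = m × ΔMB = 8.62205 × (+8150) = 70269.7075 billion.

₳70270 billion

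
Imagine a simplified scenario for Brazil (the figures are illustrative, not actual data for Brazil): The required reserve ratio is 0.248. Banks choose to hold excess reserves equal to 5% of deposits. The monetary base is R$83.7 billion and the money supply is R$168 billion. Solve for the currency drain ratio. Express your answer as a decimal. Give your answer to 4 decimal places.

Using m = M/MB = 168/83.7 ≈ 2.007168. From m = (1 + c)/(c + rr + e), rearranging gives 1 + c = m·(c + rr + e), so c·(1 − m) = m·(rr + e) − 1.
Hence c = [m·(rr + e) − 1]/(1 − m) = [2.007168 × (0.248 + 0.05) − 1] / (1 − 2.007168) ≈ 0.399004.

0.3990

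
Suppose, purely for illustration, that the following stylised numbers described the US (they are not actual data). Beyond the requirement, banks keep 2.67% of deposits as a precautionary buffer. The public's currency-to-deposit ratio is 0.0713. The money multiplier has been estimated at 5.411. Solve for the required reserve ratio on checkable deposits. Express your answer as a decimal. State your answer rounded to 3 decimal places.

0.100

Using m = 5.411. Since m = (1 + c)/(c + rr + e), the denominator satisfies c + rr + e = (1 + c)/m = (1 + 0.0713) / 5.411 ≈ 0.197986.
With c = 0.0713 and e = 0.0267, the required reserve ratio on checkable deposits is 0.197986 − 0.0713 − 0.0267 = 0.099986.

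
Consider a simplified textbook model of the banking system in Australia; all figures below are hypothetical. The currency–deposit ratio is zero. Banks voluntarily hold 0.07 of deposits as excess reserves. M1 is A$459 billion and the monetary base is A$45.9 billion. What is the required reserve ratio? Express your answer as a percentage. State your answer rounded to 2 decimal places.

Using m = M/MB = 459/45.9 = 10.000000. Since m = (1 + c)/(c + rr + e), the denominator satisfies c + rr + e = (1 + c)/m = (1 + 0) / 10.000000 = 0.100000.
With c = 0 and e = 0.07, the required reserve ratio is 0.100000 − 0 − 0.07 = 0.03.

3.00%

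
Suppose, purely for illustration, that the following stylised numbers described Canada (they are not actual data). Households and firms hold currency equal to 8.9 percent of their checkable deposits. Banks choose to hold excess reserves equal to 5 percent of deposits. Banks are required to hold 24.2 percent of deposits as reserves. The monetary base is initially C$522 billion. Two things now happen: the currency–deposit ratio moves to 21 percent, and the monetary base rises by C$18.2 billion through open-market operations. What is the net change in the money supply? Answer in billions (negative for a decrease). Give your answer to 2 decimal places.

Before: m₁ = (1 + 0.089) / (0.242 + 0.05 + 0.089) ≈ 2.858268, MB₁ = 522, so M₁ = 2.858268 × 522 ≈ 1492.0159 billion.
After: m₂ = (1 + 0.21) / (0.242 + 0.05 + 0.21) ≈ 2.410359, MB₂ = 522 + 18.2 = 540.2, so M₂ = 2.410359 × 540.2 ≈ 1302.0759 billion.
ΔM = M₂ − M₁ = 1302.0759 − 1492.0159 = -189.94 billion.

-189.94 billion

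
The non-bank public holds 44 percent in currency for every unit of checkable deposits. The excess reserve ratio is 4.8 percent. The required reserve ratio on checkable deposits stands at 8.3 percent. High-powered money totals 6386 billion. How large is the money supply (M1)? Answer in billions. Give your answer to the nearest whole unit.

16105 billion

The money multiplier is m = (1 + c) / (rr + e + c) = (1 + 0.44) / (0.083 + 0.048 + 0.44) ≈ 2.52189.
So M = m × MB = 2.52189 × 6386 ≈ 16104.7895 billion.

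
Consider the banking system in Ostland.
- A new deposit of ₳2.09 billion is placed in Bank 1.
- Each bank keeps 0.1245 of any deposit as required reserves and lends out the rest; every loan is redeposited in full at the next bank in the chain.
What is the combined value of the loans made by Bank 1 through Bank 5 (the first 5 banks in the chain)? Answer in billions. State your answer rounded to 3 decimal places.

Bank i lends (1 − rr)^i of the original deposit: Bank 1 lends 2.09·0.8755 ≈ 1.8298, Bank 2 lends 2.09·0.8755² ≈ 1.6020, and so on.
Summing a geometric series: total = 2.09·[0.8755·(1 − 0.8755^5) / (1 − 0.8755)] ≈ 7.1373 billion.

₳7.137 billion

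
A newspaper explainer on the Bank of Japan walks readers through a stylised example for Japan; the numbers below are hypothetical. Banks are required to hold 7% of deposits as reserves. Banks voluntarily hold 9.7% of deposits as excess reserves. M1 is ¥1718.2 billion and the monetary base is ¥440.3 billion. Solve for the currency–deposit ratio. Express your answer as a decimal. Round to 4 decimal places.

Using m = M/MB = 1718.2/440.3 ≈ 3.902339. From m = (1 + c)/(c + rr + e), rearranging gives 1 + c = m·(c + rr + e), so c·(1 − m) = m·(rr + e) − 1.
Hence c = [m·(rr + e) − 1]/(1 − m) = [3.902339 × (0.07 + 0.097) − 1] / (1 − 3.902339) ≈ 0.120010.

0.1200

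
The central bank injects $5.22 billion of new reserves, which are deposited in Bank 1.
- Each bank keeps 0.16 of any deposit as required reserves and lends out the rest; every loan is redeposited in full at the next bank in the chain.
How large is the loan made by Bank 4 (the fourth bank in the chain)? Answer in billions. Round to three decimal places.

$2.599 billion

Each bank lends a fraction (1 − rr) = 0.8400 of the deposit it receives, so Bank 4 receives 5.22·0.8400^3 and lends 5.22·0.8400^4 ≈ 2.5989 billion.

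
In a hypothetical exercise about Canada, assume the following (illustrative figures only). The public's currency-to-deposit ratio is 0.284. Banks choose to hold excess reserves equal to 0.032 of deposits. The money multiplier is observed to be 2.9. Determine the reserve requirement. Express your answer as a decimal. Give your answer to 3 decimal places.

Using m = 2.9. Since m = (1 + c)/(c + rr + e), the denominator satisfies c + rr + e = (1 + c)/m = (1 + 0.284) / 2.9 ≈ 0.442759.
With c = 0.284 and e = 0.032, the reserve requirement is 0.442759 − 0.284 − 0.032 = 0.126759.

0.127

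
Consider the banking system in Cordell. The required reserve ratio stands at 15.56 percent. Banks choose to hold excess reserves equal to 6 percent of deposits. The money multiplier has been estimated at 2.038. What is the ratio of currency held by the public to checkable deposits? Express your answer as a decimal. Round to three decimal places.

Using m = 2.038. From m = (1 + c)/(c + rr + e), rearranging gives 1 + c = m·(c + rr + e), so c·(1 − m) = m·(rr + e) − 1.
Hence c = [m·(rr + e) − 1]/(1 − m) = [2.038 × (0.1556 + 0.06) − 1] / (1 − 2.038) ≈ 0.540084.

0.540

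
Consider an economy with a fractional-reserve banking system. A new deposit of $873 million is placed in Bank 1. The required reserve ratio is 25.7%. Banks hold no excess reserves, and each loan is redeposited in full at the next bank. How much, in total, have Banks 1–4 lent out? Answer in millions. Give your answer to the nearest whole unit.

$1755 million

Bank i lends (1 − rr)^i of the original deposit: Bank 1 lends 873·0.7430 = 648.6390, Bank 2 lends 873·0.7430² ≈ 481.9388, and so on.
Summing a geometric series: total = 873·[0.7430·(1 − 0.7430^4) / (1 − 0.7430)] ≈ 1754.7121 million.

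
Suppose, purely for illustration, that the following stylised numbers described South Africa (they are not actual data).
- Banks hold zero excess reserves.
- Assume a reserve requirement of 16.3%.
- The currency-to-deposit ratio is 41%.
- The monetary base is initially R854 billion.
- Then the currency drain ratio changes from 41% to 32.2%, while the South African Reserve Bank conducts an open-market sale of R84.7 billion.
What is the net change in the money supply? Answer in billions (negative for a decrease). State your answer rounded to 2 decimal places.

Before: m₁ = (1 + 0.41) / (0.163 + 0.41) ≈ 2.460733, MB₁ = 854, so M₁ = 2.460733 × 854 ≈ 2101.466 billion.
After: m₂ = (1 + 0.322) / (0.163 + 0.322) ≈ 2.725773, MB₂ = 854 − 84.7 = 769.3, so M₂ = 2.725773 × 769.3 ≈ 2096.9372 billion.
ΔM = M₂ − M₁ = 2096.9372 − 2101.466 = -4.5288 billion.

-4.53 billion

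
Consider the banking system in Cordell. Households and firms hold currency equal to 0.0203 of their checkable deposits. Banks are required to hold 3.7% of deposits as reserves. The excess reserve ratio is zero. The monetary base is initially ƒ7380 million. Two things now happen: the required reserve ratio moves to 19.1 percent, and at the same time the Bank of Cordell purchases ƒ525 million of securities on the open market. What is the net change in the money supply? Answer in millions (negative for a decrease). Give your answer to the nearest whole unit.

Before: m₁ = (1 + 0.0203) / (0.037 + 0.0203) ≈ 17.80628, MB₁ = 7380, so M₁ = 17.80628 × 7380 = 131410.3464 million.
After: m₂ = (1 + 0.0203) / (0.191 + 0.0203) ≈ 4.82868, MB₂ = 7380 + 525 = 7905, so M₂ = 4.82868 × 7905 = 38170.7154 million.
ΔM = M₂ − M₁ = 38170.7154 − 131410.3464 = -93239.631 million.

-93240 million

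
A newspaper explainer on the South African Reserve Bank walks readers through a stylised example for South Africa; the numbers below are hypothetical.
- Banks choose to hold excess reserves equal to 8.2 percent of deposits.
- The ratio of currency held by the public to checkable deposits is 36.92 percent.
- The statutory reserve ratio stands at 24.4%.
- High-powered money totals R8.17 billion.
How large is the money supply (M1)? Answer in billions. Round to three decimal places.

The money multiplier is m = (1 + c) / (rr + e + c) = (1 + 0.3692) / (0.244 + 0.082 + 0.3692) ≈ 1.96951.
So M = m × MB = 1.96951 × 8.17 ≈ 16.0909 billion.

R16.091 billion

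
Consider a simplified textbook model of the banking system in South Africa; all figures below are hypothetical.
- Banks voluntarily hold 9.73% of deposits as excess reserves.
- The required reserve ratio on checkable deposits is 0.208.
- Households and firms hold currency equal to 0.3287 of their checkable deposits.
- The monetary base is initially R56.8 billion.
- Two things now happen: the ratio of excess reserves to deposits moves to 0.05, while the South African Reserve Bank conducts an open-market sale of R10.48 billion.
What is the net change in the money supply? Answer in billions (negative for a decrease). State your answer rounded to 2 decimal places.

Before: m₁ = (1 + 0.3287) / (0.208 + 0.0973 + 0.3287) ≈ 2.09574, MB₁ = 56.8, so M₁ = 2.09574 × 56.8 ≈ 119.038 billion.
After: m₂ = (1 + 0.3287) / (0.208 + 0.05 + 0.3287) ≈ 2.26470, MB₂ = 56.8 − 10.48 = 46.32, so M₂ = 2.26470 × 46.32 ≈ 104.9009 billion.
ΔM = M₂ − M₁ = 104.9009 − 119.038 = -14.1371 billion.

-14.14 billion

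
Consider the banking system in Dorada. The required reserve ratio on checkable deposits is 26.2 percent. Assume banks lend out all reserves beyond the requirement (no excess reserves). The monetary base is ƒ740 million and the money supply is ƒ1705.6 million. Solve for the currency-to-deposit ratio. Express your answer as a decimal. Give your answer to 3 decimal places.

0.304

Using m = M/MB = 1705.6/740 ≈ 2.304865. From m = (1 + c)/(c + rr + e), rearranging gives 1 + c = m·(c + rr + e), so c·(1 − m) = m·(rr + e) − 1.
Hence c = [m·(rr + e) − 1]/(1 − m) = [2.304865 × (0.262 + 0) − 1] / (1 − 2.304865) ≈ 0.303576.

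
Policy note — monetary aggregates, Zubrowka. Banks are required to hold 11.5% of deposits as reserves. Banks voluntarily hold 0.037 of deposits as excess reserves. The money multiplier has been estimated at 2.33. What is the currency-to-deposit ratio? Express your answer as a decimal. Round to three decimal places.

Using m = 2.33. From m = (1 + c)/(c + rr + e), rearranging gives 1 + c = m·(c + rr + e), so c·(1 − m) = m·(rr + e) − 1.
Hence c = [m·(rr + e) − 1]/(1 − m) = [2.33 × (0.115 + 0.037) − 1] / (1 − 2.33) ≈ 0.485594.

0.486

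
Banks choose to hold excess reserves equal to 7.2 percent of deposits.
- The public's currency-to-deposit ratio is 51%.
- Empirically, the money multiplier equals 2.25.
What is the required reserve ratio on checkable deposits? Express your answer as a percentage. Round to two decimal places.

Using m = 2.25. Since m = (1 + c)/(c + rr + e), the denominator satisfies c + rr + e = (1 + c)/m = (1 + 0.51) / 2.25 ≈ 0.671111.
With c = 0.51 and e = 0.072, the required reserve ratio on checkable deposits is 0.671111 − 0.51 − 0.072 = 0.089111.

8.91%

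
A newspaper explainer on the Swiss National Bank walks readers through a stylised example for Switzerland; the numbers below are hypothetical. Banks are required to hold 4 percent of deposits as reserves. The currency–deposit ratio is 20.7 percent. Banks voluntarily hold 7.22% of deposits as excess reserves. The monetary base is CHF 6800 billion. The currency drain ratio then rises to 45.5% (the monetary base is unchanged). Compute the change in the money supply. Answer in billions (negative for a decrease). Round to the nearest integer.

-8269 billion

Initially m₁ = (1 + 0.207) / (0.04 + 0.0722 + 0.207) ≈ 3.78133, so M₁ = 3.78133 × 6800 = 25713.044 billion.
After the change m₂ = (1 + 0.455) / (0.04 + 0.0722 + 0.455) ≈ 2.56523, so M₂ = 2.56523 × 6800 = 17443.564 billion.
ΔM = M₂ − M₁ = 17443.564 − 25713.044 = -8269.48 billion.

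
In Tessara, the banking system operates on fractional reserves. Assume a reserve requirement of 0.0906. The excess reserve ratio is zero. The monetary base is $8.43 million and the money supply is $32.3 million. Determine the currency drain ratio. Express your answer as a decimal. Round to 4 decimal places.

Using m = M/MB = 32.3/8.43 ≈ 3.831554. From m = (1 + c)/(c + rr + e), rearranging gives 1 + c = m·(c + rr + e), so c·(1 − m) = m·(rr + e) − 1.
Hence c = [m·(rr + e) − 1]/(1 − m) = [3.831554 × (0.0906 + 0) − 1] / (1 − 3.831554) ≈ 0.230566.

0.2306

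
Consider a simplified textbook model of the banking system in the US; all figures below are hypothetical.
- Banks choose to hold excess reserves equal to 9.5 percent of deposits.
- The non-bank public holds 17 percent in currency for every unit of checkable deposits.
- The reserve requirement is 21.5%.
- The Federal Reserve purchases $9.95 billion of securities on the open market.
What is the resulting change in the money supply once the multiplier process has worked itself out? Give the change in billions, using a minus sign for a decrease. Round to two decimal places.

The money multiplier is m = (1 + c) / (rr + e + c) = (1 + 0.17) / (0.215 + 0.095 + 0.17) = 2.4375.
The purchase adds 9.95 billion of base, so ΔM = m × ΔMB = 2.4375 × (+9.95) ≈ 24.2531 billion.

$24.25 billion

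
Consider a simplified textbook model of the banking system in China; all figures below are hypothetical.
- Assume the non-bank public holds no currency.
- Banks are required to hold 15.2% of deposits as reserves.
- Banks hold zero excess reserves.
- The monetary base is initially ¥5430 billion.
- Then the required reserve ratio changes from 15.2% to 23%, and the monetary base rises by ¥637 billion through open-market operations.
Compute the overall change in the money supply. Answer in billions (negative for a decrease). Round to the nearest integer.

Before: m₁ = 1 / (0.152) ≈ 6.57895, MB₁ = 5430, so M₁ = 6.57895 × 5430 = 35723.6985 billion.
After: m₂ = 1 / (0.23) ≈ 4.34783, MB₂ = 5430 + 637 = 6067, so M₂ = 4.34783 × 6067 ≈ 26378.2846 billion.
ΔM = M₂ − M₁ = 26378.2846 − 35723.6985 = -9345.4139 billion.

-9345 billion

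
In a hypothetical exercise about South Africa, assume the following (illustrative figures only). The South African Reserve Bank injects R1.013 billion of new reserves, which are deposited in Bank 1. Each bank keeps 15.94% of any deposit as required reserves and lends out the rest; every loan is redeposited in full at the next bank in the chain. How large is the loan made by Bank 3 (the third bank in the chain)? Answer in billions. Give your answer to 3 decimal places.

Each bank lends a fraction (1 − rr) = 0.8406 of the deposit it receives, so Bank 3 receives 1.013·0.8406^2 and lends 1.013·0.8406^3 ≈ 0.6017 billion.

R0.602 billion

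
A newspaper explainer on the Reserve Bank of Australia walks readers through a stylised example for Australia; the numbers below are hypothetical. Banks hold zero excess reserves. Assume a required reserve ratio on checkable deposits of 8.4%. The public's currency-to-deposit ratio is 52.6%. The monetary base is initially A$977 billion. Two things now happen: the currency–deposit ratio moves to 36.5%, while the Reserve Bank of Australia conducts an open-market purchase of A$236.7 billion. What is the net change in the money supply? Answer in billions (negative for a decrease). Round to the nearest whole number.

A$1246 billion

Before: m₁ = (1 + 0.526) / (0.084 + 0.526) ≈ 2.50164, MB₁ = 977, so M₁ = 2.50164 × 977 ≈ 2444.1023 billion.
After: m₂ = (1 + 0.365) / (0.084 + 0.365) ≈ 3.04009, MB₂ = 977 + 236.7 = 1213.7, so M₂ = 3.04009 × 1213.7 ≈ 3689.7572 billion.
ΔM = M₂ − M₁ = 3689.7572 − 2444.1023 = 1245.6549 billion.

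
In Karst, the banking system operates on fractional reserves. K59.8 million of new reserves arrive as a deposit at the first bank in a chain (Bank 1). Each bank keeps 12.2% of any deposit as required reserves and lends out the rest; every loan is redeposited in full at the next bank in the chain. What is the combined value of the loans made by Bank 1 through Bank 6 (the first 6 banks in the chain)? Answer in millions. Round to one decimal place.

K233.2 million

Bank i lends (1 − rr)^i of the original deposit: Bank 1 lends 59.8·0.8780 = 52.5044, Bank 2 lends 59.8·0.8780² ≈ 46.0989, and so on.
Summing a geometric series: total = 59.8·[0.8780·(1 − 0.8780^6) / (1 − 0.8780)] ≈ 233.2111 million.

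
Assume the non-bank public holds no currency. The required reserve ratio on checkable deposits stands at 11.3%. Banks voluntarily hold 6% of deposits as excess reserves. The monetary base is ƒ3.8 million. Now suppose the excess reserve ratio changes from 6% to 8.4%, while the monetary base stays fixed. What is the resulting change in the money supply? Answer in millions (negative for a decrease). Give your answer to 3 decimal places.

-2.676 million

Initially m₁ = 1 / (0.113 + 0.06) ≈ 5.78035, so M₁ = 5.78035 × 3.8 ≈ 21.9653 million.
After the change m₂ = 1 / (0.113 + 0.084) ≈ 5.07614, so M₂ = 5.07614 × 3.8 ≈ 19.2893 million.
ΔM = M₂ − M₁ = 19.2893 − 21.9653 = -2.676 million.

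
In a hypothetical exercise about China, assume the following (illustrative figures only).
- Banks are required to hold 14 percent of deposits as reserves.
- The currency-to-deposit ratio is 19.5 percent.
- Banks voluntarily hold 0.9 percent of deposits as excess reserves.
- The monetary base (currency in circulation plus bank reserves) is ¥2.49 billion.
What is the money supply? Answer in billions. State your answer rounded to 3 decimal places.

¥8.650 billion

The money multiplier is m = (1 + c) / (rr + e + c) = (1 + 0.195) / (0.14 + 0.009 + 0.195) ≈ 3.47384.
So M = m × MB = 3.47384 × 2.49 ≈ 8.6499 billion.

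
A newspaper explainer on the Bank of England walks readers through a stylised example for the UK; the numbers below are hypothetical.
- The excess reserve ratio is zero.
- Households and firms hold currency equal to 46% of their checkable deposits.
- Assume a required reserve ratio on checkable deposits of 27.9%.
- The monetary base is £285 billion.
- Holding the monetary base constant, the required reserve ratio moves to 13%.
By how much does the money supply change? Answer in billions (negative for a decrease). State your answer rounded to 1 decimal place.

Initially m₁ = (1 + 0.46) / (0.279 + 0.46) ≈ 1.97564, so M₁ = 1.97564 × 285 = 563.0574 billion.
After the change m₂ = (1 + 0.46) / (0.13 + 0.46) ≈ 2.47458, so M₂ = 2.47458 × 285 = 705.2553 billion.
ΔM = M₂ − M₁ = 705.2553 − 563.0574 = 142.1979 billion.

£142.2 billion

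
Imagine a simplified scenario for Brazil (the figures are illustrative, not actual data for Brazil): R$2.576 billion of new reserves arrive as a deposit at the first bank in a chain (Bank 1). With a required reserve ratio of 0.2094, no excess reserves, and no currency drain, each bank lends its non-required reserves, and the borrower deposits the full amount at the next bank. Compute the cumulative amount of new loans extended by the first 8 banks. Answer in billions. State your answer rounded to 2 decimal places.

R$8.24 billion

Bank i lends (1 − rr)^i of the original deposit: Bank 1 lends 2.576·0.7906 ≈ 2.0366, Bank 2 lends 2.576·0.7906² ≈ 1.6101, and so on.
Summing a geometric series: total = 2.576·[0.7906·(1 − 0.7906^8) / (1 − 0.7906)] ≈ 8.2413 billion.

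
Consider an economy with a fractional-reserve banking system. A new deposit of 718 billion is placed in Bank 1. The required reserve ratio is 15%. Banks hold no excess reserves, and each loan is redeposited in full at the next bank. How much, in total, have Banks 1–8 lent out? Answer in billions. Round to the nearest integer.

Bank i lends (1 − rr)^i of the original deposit: Bank 1 lends 718·0.8500 = 610.3000, Bank 2 lends 718·0.8500² = 518.7550, and so on.
Summing a geometric series: total = 718·[0.8500·(1 − 0.8500^8) / (1 − 0.8500)] ≈ 2959.9936 billion.

2960 billion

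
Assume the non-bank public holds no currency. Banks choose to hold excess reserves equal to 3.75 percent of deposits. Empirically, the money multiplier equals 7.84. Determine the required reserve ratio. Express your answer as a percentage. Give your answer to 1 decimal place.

Using m = 7.84. Since m = (1 + c)/(c + rr + e), the denominator satisfies c + rr + e = (1 + c)/m = (1 + 0) / 7.84 ≈ 0.127551.
With c = 0 and e = 0.0375, the required reserve ratio is 0.127551 − 0 − 0.0375 = 0.090051.

9.0%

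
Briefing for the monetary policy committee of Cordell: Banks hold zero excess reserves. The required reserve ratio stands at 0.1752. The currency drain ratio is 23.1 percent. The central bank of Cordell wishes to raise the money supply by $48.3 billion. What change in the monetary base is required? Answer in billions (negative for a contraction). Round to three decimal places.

$15.938 billion

The money multiplier is m = (1 + c) / (rr + c) = (1 + 0.231) / (0.1752 + 0.231) ≈ 3.030527.
ΔMB = ΔM / m = (+48.3) / 3.030527 ≈ 15.9378 billion.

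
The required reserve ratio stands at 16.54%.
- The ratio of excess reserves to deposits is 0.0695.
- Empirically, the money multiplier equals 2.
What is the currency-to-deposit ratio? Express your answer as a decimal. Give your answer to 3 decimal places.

Using m = 2. From m = (1 + c)/(c + rr + e), rearranging gives 1 + c = m·(c + rr + e), so c·(1 − m) = m·(rr + e) − 1.
Hence c = [m·(rr + e) − 1]/(1 − m) = [2 × (0.1654 + 0.0695) − 1] / (1 − 2) = 0.530200.

0.530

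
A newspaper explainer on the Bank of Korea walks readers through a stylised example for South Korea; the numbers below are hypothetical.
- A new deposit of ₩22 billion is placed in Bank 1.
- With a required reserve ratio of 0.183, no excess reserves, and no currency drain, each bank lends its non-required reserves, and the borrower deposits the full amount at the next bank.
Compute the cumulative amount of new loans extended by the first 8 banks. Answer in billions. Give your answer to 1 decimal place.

Bank i lends (1 − rr)^i of the original deposit: Bank 1 lends 22·0.8170 = 17.9740, Bank 2 lends 22·0.8170² ≈ 14.6848, and so on.
Summing a geometric series: total = 22·[0.8170·(1 − 0.8170^8) / (1 − 0.8170)] ≈ 78.7215 billion.

₩78.7 billion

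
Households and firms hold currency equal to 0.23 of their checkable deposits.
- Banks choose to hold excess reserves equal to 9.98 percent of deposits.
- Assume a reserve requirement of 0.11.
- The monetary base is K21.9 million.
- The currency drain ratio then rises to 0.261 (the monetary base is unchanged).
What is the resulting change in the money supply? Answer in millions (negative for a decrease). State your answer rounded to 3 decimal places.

Initially m₁ = (1 + 0.23) / (0.11 + 0.0998 + 0.23) ≈ 2.796726, so M₁ = 2.796726 × 21.9 ≈ 61.2483 million.
After the change m₂ = (1 + 0.261) / (0.11 + 0.0998 + 0.261) ≈ 2.678420, so M₂ = 2.678420 × 21.9 ≈ 58.6574 million.
ΔM = M₂ − M₁ = 58.6574 − 61.2483 = -2.5909 million.

-2.591 million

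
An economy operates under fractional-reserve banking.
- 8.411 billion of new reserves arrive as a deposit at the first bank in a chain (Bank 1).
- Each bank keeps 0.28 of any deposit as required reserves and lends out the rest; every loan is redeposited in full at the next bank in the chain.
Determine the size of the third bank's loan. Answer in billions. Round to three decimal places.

3.139 billion

Each bank lends a fraction (1 − rr) = 0.7200 of the deposit it receives, so Bank 3 receives 8.411·0.7200^2 and lends 8.411·0.7200^3 ≈ 3.1394 billion.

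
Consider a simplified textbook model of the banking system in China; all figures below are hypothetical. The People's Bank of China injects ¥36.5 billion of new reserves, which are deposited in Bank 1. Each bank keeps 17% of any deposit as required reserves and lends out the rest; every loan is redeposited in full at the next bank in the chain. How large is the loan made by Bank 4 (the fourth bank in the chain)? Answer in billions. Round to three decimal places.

¥17.322 billion

Each bank lends a fraction (1 − rr) = 0.8300 of the deposit it receives, so Bank 4 receives 36.5·0.8300^3 and lends 36.5·0.8300^4 ≈ 17.3223 billion.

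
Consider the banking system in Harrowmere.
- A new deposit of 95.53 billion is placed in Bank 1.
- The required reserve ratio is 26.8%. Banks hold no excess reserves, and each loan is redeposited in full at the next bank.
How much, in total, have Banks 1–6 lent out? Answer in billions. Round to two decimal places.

Bank i lends (1 − rr)^i of the original deposit: Bank 1 lends 95.53·0.7320 ≈ 69.9280, Bank 2 lends 95.53·0.7320² ≈ 51.1873, and so on.
Summing a geometric series: total = 95.53·[0.7320·(1 − 0.7320^6) / (1 − 0.7320)] ≈ 220.7847 billion.

220.78 billion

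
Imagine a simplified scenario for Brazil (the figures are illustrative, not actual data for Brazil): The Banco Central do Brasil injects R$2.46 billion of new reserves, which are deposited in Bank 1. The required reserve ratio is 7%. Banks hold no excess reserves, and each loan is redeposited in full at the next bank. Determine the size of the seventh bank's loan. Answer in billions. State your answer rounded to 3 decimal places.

Each bank lends a fraction (1 − rr) = 0.9300 of the deposit it receives, so Bank 7 receives 2.46·0.9300^6 and lends 2.46·0.9300^7 ≈ 1.4802 billion.

R$1.480 billion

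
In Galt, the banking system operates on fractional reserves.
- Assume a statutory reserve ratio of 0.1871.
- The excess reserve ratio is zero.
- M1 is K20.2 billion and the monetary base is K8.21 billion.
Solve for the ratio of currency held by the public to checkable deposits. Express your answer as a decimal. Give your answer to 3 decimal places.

0.370

Using m = M/MB = 20.2/8.21 ≈ 2.460414. From m = (1 + c)/(c + rr + e), rearranging gives 1 + c = m·(c + rr + e), so c·(1 − m) = m·(rr + e) − 1.
Hence c = [m·(rr + e) − 1]/(1 − m) = [2.460414 × (0.1871 + 0) − 1] / (1 − 2.460414) ≈ 0.369523.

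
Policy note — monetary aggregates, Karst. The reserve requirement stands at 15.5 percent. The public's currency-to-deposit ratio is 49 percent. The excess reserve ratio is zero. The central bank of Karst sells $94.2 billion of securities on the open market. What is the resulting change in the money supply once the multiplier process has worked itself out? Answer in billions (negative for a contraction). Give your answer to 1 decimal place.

The money multiplier is m = (1 + c) / (rr + c) = (1 + 0.49) / (0.155 + 0.49) ≈ 2.3101.
The sale removes 94.2 billion of base, so ΔM = m × ΔMB = 2.3101 × (−94.2) ≈ -217.6114 billion.

-217.6 billion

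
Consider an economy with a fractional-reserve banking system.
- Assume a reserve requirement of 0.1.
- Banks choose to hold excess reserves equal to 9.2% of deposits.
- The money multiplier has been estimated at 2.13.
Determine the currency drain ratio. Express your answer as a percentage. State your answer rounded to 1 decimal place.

52.3%

Using m = 2.13. From m = (1 + c)/(c + rr + e), rearranging gives 1 + c = m·(c + rr + e), so c·(1 − m) = m·(rr + e) − 1.
Hence c = [m·(rr + e) − 1]/(1 − m) = [2.13 × (0.1 + 0.092) − 1] / (1 − 2.13) ≈ 0.523044.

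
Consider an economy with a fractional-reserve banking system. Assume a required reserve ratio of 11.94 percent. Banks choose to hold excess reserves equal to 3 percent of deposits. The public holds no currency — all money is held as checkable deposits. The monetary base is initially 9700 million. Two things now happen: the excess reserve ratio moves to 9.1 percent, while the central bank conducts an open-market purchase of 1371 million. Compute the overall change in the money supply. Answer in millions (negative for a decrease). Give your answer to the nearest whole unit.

-12308 million

Before: m₁ = 1 / (0.1194 + 0.03) ≈ 6.693440, MB₁ = 9700, so M₁ = 6.693440 × 9700 = 64926.368 million.
After: m₂ = 1 / (0.1194 + 0.091) ≈ 4.752852, MB₂ = 9700 + 1371 = 11071, so M₂ = 4.752852 × 11071 ≈ 52618.8245 million.
ΔM = M₂ − M₁ = 52618.8245 − 64926.368 = -12307.5435 million.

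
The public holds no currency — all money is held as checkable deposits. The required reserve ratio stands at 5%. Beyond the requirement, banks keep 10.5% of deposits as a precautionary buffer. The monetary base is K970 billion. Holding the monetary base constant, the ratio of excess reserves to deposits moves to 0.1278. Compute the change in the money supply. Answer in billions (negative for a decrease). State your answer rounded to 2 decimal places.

-802.50 billion

Initially m₁ = 1 / (0.05 + 0.105) ≈ 6.451613, so M₁ = 6.451613 × 970 ≈ 6258.0646 billion.
After the change m₂ = 1 / (0.05 + 0.1278) ≈ 5.624297, so M₂ = 5.624297 × 970 ≈ 5455.5681 billion.
ΔM = M₂ − M₁ = 5455.5681 − 6258.0646 = -802.4965 billion.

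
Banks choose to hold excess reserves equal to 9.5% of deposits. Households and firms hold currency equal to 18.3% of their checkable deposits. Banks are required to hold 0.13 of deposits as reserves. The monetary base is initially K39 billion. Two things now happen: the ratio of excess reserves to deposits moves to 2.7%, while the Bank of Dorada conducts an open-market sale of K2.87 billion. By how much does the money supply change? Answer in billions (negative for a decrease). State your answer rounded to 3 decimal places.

Before: m₁ = (1 + 0.183) / (0.13 + 0.095 + 0.183) ≈ 2.899510, MB₁ = 39, so M₁ = 2.899510 × 39 ≈ 113.0809 billion.
After: m₂ = (1 + 0.183) / (0.13 + 0.027 + 0.183) ≈ 3.479412, MB₂ = 39 − 2.87 = 36.13, so M₂ = 3.479412 × 36.13 ≈ 125.7112 billion.
ΔM = M₂ − M₁ = 125.7112 − 113.0809 = 12.6303 billion.

K12.630 billion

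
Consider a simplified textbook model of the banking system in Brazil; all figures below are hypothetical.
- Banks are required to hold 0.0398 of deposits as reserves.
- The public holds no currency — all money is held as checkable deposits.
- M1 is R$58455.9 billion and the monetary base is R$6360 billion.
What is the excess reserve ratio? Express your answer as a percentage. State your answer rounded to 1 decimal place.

6.9%

Using m = M/MB = 58455.9/6360 ≈ 9.191179. Since m = (1 + c)/(c + rr + e), the denominator satisfies c + rr + e = (1 + c)/m = (1 + 0) / 9.191179 ≈ 0.108800.
With c = 0 and rr = 0.0398, the excess reserve ratio is 0.108800 − 0 − 0.0398 = 0.069.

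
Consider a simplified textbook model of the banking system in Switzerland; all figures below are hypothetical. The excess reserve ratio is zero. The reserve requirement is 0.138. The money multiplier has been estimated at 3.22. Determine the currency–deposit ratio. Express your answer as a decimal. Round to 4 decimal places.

Using m = 3.22. From m = (1 + c)/(c + rr + e), rearranging gives 1 + c = m·(c + rr + e), so c·(1 − m) = m·(rr + e) − 1.
Hence c = [m·(rr + e) − 1]/(1 − m) = [3.22 × (0.138 + 0) − 1] / (1 − 3.22) ≈ 0.250288.

0.2503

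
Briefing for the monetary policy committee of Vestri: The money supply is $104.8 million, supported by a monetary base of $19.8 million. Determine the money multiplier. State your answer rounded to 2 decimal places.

The money multiplier is m = M / MB = 104.8 / 19.8 ≈ 5.29293.

5.29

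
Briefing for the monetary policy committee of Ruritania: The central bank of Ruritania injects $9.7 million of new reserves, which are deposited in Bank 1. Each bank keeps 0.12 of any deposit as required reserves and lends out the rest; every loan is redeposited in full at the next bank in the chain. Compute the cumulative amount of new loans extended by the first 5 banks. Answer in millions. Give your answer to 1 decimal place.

Bank i lends (1 − rr)^i of the original deposit: Bank 1 lends 9.7·0.8800 = 8.5360, Bank 2 lends 9.7·0.8800² ≈ 7.5117, and so on.
Summing a geometric series: total = 9.7·[0.8800·(1 − 0.8800^5) / (1 − 0.8800)] ≈ 33.5940 million.

$33.6 million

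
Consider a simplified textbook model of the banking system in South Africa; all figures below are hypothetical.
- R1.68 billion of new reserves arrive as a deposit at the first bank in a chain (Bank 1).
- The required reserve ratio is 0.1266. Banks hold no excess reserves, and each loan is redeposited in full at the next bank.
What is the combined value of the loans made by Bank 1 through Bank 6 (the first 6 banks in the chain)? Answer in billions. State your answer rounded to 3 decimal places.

Bank i lends (1 − rr)^i of the original deposit: Bank 1 lends 1.68·0.8734 ≈ 1.4673, Bank 2 lends 1.68·0.8734² ≈ 1.2816, and so on.
Summing a geometric series: total = 1.68·[0.8734·(1 − 0.8734^6) / (1 − 0.8734)] ≈ 6.4453 billion.

R6.445 billion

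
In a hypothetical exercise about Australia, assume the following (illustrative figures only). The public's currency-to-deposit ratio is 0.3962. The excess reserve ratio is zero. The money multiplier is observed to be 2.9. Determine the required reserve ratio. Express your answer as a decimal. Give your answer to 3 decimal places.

Using m = 2.9. Since m = (1 + c)/(c + rr + e), the denominator satisfies c + rr + e = (1 + c)/m = (1 + 0.3962) / 2.9 ≈ 0.481448.
With c = 0.3962 and e = 0, the required reserve ratio is 0.481448 − 0.3962 − 0 = 0.085248.

0.085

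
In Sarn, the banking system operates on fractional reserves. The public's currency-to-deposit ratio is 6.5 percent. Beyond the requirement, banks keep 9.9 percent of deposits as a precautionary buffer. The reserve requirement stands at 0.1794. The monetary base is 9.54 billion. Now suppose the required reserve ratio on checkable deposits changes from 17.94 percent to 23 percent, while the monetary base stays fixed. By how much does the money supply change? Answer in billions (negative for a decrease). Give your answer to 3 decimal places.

Initially m₁ = (1 + 0.065) / (0.1794 + 0.099 + 0.065) ≈ 3.10134, so M₁ = 3.10134 × 9.54 ≈ 29.5868 billion.
After the change m₂ = (1 + 0.065) / (0.23 + 0.099 + 0.065) ≈ 2.70305, so M₂ = 2.70305 × 9.54 ≈ 25.7871 billion.
ΔM = M₂ − M₁ = 25.7871 − 29.5868 = -3.7997 billion.

-3.800 billion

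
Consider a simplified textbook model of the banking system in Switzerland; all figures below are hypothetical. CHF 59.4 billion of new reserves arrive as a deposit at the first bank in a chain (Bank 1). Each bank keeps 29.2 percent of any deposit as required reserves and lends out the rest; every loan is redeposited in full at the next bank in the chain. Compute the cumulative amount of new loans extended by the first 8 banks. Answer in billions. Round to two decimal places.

Bank i lends (1 − rr)^i of the original deposit: Bank 1 lends 59.4·0.7080 = 42.0552, Bank 2 lends 59.4·0.7080² ≈ 29.7751, and so on.
Summing a geometric series: total = 59.4·[0.7080·(1 − 0.7080^8) / (1 − 0.7080)] ≈ 134.9317 billion.

CHF 134.93 billion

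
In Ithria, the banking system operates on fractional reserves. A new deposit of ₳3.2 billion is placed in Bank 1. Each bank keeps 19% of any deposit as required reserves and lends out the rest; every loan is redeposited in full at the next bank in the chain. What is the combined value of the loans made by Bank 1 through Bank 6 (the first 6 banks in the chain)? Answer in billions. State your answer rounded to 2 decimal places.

Bank i lends (1 − rr)^i of the original deposit: Bank 1 lends 3.2·0.8100 = 2.5920, Bank 2 lends 3.2·0.8100² ≈ 2.0995, and so on.
Summing a geometric series: total = 3.2·[0.8100·(1 − 0.8100^6) / (1 − 0.8100)] ≈ 9.7892 billion.

₳9.79 billion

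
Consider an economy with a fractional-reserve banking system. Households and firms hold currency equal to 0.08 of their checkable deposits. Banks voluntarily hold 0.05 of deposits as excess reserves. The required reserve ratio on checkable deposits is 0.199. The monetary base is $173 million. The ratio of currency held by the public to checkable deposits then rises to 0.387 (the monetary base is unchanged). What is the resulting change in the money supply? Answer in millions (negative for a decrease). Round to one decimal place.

-190.6 million

Initially m₁ = (1 + 0.08) / (0.199 + 0.05 + 0.08) ≈ 3.28267, so M₁ = 3.28267 × 173 ≈ 567.9019 million.
After the change m₂ = (1 + 0.387) / (0.199 + 0.05 + 0.387) ≈ 2.18082, so M₂ = 2.18082 × 173 ≈ 377.2819 million.
ΔM = M₂ − M₁ = 377.2819 − 567.9019 = -190.62 million.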